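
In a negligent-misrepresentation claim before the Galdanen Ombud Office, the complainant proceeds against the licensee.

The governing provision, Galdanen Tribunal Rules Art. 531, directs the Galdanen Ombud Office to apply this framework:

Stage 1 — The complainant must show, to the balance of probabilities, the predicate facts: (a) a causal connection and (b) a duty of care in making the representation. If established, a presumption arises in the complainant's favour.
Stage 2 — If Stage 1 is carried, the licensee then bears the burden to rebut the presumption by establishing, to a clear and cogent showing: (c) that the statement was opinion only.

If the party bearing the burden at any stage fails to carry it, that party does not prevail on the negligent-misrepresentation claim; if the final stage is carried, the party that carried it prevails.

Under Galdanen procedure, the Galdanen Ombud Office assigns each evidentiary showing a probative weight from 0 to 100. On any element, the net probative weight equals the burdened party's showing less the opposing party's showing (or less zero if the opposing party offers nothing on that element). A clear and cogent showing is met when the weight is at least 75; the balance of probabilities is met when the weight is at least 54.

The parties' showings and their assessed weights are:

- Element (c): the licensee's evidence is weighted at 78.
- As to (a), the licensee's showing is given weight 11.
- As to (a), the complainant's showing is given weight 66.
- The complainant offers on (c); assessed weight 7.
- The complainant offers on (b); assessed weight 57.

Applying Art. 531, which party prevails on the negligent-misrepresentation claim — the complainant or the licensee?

Stage 1 — burden on complainant; standard: the balance of probabilities (weight is at least 54).
    (a): 66 − 11 = 55 ≥ 54 [met]
    (b): 57 ≥ 54 [met]
  All elements met. The burden passes to the licensee.
Stage 2 — burden on licensee; standard: a clear and cogent showing (weight is at least 75).
    (c): 78 − 7 = 71 < 75 [not met]
  Stage 2 not carried; the licensee fails its burden.
The complainant prevails.

complainant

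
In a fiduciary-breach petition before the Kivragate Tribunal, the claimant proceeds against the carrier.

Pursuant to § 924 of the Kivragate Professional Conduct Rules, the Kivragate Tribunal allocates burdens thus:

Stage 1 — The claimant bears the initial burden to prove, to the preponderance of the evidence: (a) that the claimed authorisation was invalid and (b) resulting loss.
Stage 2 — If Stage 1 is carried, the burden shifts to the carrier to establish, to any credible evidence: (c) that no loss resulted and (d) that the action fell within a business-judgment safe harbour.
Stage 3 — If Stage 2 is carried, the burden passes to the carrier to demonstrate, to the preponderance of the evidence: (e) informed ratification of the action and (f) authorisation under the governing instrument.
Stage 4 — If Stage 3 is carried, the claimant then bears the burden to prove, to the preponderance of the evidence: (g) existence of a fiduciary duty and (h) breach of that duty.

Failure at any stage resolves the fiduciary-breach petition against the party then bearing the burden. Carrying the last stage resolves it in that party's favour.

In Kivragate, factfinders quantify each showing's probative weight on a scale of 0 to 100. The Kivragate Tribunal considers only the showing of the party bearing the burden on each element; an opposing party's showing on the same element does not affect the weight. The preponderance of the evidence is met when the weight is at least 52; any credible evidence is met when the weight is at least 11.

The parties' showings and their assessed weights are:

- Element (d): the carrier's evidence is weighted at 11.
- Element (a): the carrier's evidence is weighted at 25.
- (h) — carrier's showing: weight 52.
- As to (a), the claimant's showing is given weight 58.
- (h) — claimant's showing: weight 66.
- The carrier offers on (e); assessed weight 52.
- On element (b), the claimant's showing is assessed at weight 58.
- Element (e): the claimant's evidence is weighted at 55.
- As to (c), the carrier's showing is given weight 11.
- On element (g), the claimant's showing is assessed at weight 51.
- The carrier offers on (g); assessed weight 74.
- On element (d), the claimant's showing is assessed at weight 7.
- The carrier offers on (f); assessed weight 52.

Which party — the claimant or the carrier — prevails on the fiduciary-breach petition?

Stage 1 — burden on claimant; standard: the preponderance of the evidence (weight is at least 52).
    (a): 58 (carrier's 25 disregarded) ≥ 52 [met]
    (b): 58 ≥ 52 [met]
  The claimant carries Stage 1; the carrier now bears the burden.
Stage 2 — burden on carrier; standard: any credible evidence (weight is at least 11).
    (c): 11 ≥ 11 [met]
    (d): 11 (claimant's 7 disregarded) ≥ 11 [met]
  Stage 2 is satisfied; the carrier continues to bear the burden.
Stage 3 — burden on carrier; standard: the preponderance of the evidence (weight is at least 52).
    (e): 52 (claimant's 55 disregarded) ≥ 52 [met]
    (f): 52 ≥ 52 [met]
  Stage 3 is satisfied; the onus moves to the claimant.
Stage 4 — burden on claimant; standard: the preponderance of the evidence (weight is at least 52).
    (g): 51 (carrier's 74 disregarded) < 52 [not met]
    (h): 66 (carrier's 52 disregarded) ≥ 52 [met]
  Not every element is met, so the claimant fails to carry Stage 4.
So the carrier prevails.

carrier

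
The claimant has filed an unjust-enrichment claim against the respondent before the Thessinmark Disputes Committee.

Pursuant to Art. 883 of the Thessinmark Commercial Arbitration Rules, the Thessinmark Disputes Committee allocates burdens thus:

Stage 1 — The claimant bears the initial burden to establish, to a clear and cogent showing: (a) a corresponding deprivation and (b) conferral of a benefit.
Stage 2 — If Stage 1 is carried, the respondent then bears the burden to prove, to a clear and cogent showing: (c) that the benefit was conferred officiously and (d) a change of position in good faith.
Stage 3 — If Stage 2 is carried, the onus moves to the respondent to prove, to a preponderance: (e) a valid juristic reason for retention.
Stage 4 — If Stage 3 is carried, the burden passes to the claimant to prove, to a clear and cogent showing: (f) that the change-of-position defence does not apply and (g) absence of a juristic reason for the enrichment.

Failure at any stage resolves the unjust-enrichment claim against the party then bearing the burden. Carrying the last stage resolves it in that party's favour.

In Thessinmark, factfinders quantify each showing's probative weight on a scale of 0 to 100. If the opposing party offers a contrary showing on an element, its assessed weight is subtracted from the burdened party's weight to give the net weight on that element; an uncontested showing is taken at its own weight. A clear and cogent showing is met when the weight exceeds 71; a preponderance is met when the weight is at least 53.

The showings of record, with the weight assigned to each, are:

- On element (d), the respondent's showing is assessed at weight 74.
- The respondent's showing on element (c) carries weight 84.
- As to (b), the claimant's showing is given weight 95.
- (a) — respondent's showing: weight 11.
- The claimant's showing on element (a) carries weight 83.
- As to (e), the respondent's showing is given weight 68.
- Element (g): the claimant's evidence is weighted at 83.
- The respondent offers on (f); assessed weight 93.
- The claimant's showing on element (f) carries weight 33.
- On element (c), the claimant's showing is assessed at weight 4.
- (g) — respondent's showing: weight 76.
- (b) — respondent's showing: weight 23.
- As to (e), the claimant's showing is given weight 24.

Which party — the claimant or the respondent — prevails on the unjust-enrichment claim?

Stage 1 (claimant, a clear and cogent showing, weight exceeds 71): (a) net 83−11=72 > 71 — meets; (b) net 95−23=72 > 71 — meets.
  The claimant carries Stage 1; the respondent now bears the burden.
Stage 2 (respondent, a clear and cogent showing, weight exceeds 71): (c) net 84−4=80 > 71 — meets; (d) 74 > 71 — meets.
  Stage 2 is satisfied; the respondent continues to bear the burden.
Stage 3 (respondent, a preponderance, weight is at least 53): (e) net 68−24=44 < 53 — fails.
  Stage 3 not carried; the respondent fails its burden.
The analysis ends at Stage 3; the claimant prevails.

claimant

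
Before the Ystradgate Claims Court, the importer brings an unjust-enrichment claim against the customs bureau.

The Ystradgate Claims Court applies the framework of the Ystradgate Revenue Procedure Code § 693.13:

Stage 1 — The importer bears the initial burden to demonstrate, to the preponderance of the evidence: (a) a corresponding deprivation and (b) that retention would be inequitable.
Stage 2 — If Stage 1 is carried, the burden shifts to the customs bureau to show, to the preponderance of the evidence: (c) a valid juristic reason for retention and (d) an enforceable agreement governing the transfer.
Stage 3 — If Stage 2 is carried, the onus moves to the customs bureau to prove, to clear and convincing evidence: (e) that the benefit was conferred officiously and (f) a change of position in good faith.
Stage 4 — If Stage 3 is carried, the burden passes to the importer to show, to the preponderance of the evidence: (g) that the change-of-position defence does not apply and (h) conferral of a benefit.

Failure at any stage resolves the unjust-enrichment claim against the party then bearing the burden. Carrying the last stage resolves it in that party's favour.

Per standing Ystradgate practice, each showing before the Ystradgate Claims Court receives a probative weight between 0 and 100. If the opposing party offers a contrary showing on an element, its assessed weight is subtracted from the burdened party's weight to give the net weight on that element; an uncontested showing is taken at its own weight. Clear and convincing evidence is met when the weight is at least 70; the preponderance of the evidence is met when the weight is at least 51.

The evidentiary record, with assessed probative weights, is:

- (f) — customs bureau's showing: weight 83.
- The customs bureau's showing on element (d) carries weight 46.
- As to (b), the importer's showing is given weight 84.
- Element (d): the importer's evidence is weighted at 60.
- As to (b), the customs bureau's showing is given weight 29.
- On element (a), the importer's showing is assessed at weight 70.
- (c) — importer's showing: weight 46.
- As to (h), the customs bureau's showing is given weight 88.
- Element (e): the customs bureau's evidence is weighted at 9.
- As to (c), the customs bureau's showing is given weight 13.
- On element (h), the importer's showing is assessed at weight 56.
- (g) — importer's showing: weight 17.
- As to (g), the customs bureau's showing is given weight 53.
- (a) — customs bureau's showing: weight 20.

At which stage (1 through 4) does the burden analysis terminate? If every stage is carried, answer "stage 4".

stage 1

Stage 1 — burden on importer; standard: the preponderance of the evidence (weight is at least 51).
    (a): 70 − 20 = 50 < 51 [not met]
    (b): 84 − 29 = 55 ≥ 51 [met]
  Stage 1 not carried; the importer fails its burden.
So the customs bureau prevails.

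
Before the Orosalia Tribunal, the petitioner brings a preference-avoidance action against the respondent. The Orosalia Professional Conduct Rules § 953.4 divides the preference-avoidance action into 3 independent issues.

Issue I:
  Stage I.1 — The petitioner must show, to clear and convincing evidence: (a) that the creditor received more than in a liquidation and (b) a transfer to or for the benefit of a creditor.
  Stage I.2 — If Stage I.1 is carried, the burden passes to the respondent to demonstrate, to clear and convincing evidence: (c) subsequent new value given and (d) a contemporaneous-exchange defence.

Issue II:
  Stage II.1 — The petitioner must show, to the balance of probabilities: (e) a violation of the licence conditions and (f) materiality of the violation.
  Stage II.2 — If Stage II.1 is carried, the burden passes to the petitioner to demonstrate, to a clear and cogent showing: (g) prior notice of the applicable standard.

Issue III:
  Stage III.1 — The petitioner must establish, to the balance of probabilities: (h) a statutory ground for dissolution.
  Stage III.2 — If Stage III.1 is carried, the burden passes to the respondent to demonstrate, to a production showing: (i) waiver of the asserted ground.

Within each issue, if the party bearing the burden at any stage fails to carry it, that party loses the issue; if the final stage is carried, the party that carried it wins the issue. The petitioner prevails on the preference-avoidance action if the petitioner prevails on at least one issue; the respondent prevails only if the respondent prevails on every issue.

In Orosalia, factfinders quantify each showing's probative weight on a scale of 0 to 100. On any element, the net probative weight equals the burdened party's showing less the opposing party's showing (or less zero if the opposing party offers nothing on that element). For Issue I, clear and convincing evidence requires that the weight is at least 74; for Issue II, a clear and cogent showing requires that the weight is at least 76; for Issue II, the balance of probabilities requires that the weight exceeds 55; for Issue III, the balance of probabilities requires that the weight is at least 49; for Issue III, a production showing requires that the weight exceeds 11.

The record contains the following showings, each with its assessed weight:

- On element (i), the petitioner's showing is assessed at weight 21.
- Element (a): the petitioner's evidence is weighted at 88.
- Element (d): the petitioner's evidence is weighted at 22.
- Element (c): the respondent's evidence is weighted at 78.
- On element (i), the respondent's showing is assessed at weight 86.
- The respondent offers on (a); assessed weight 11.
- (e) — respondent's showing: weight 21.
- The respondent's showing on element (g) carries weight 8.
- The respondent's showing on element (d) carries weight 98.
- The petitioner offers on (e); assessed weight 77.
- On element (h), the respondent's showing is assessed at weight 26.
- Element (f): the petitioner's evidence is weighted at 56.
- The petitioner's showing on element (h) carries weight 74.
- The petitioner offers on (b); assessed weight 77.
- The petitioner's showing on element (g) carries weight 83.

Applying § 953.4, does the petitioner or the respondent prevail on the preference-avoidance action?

respondent

— Issue I —
At Stage I.1 the petitioner must meet clear and convincing evidence (weight is at least 74): on (a) the weight is 88 less the opposing 11 gives net 77, ≥ 74, so (a) meets the standard; on (b) the weight is 77, ≥ 74, so (b) meets the standard.
  The petitioner carries Stage I.1; the respondent now bears the burden.
At Stage I.2 the respondent must meet clear and convincing evidence (weight is at least 74): on (c) the weight is 78, which does reach 74, so (c) meets the standard; on (d) the weight is 98 less the opposing 22 gives net 76, which does reach 74, so (d) meets the standard.
  Stage I.2 carried; the final stage is satisfied.
All stages carried — the respondent prevails on this issue.
— Issue II —
Stage II.1 — burden on petitioner; standard: the balance of probabilities (weight exceeds 55).
    (e): 77 − 21 = 56 > 55 [met]
    (f): 56 > 55 [met]
  Stage II.1 is satisfied; the petitioner continues to bear the burden.
Stage II.2 — burden on petitioner; standard: a clear and cogent showing (weight is at least 76).
    (g): 83 − 8 = 75 < 76 [not met]
  Not every element is met, so the petitioner fails to carry Stage II.2.
The analysis ends at Stage II.2; the respondent prevails on this issue.
— Issue III —
Stage III.1 (petitioner, the balance of probabilities, weight is at least 49): (h) net 74−26=48 < 49 — fails.
  Stage III.1 not carried; the petitioner fails its burden.
The respondent prevails on this issue.
Per-issue: Issue I → respondent; Issue II → respondent; Issue III → respondent. The petitioner must prevail on at least one issue; overall, the respondent prevails.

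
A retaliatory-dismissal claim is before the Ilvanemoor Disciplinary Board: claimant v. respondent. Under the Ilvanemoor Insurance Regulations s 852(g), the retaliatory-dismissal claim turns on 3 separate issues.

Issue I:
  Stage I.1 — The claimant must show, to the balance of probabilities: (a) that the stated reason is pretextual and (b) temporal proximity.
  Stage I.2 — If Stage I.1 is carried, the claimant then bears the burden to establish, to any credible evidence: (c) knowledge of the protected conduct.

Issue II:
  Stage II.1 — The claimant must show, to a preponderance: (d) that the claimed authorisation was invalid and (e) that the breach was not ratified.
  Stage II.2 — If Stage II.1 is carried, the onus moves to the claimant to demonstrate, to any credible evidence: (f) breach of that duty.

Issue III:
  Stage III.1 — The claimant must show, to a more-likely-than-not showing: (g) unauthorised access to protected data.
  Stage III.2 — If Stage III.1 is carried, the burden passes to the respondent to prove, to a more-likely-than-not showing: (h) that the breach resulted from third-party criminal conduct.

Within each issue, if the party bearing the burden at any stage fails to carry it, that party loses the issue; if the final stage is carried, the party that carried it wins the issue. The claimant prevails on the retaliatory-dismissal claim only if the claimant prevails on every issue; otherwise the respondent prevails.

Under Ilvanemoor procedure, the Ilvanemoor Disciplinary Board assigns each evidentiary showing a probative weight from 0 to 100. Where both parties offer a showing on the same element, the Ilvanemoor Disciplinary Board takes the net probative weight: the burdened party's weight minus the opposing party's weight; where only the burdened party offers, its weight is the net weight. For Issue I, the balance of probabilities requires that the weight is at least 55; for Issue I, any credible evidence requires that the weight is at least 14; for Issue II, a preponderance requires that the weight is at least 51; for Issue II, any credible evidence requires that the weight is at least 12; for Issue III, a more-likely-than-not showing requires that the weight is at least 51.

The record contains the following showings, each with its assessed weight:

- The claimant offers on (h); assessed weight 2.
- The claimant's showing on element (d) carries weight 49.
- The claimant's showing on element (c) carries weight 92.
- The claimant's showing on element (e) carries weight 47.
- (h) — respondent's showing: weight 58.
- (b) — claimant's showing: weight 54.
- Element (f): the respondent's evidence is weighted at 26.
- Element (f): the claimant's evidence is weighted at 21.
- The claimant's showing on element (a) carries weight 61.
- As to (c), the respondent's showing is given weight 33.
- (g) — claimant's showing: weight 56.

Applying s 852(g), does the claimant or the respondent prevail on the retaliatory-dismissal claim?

respondent

— Issue I —
Stage I.1 — burden on claimant; standard: the balance of probabilities (weight is at least 55).
    (a): 61 ≥ 55 [met]
    (b): 54 < 55 [not met]
  Not every element is met, so the claimant fails to carry Stage I.1.
The respondent prevails on this issue.
— Issue II —
Stage II.1 — burden on claimant; standard: a preponderance (weight is at least 51).
    (d): 49 < 51 [not met]
    (e): 47 < 51 [not met]
  Stage II.1 not carried; the claimant fails its burden.
The respondent prevails on this issue.
— Issue III —
Stage III.1 — burden on claimant; standard: a more-likely-than-not showing (weight is at least 51).
    (g): 56 ≥ 51 [met]
  Stage III.1 is satisfied; the onus moves to the respondent.
Stage III.2 — burden on respondent; standard: a more-likely-than-not showing (weight is at least 51).
    (h): 58 − 2 = 56 ≥ 51 [met]
  The respondent carries the last stage.
Every stage carried; the respondent prevails on this issue.
Per-issue: Issue I → respondent; Issue II → respondent; Issue III → respondent. The claimant must prevail on every issue; overall, the respondent prevails.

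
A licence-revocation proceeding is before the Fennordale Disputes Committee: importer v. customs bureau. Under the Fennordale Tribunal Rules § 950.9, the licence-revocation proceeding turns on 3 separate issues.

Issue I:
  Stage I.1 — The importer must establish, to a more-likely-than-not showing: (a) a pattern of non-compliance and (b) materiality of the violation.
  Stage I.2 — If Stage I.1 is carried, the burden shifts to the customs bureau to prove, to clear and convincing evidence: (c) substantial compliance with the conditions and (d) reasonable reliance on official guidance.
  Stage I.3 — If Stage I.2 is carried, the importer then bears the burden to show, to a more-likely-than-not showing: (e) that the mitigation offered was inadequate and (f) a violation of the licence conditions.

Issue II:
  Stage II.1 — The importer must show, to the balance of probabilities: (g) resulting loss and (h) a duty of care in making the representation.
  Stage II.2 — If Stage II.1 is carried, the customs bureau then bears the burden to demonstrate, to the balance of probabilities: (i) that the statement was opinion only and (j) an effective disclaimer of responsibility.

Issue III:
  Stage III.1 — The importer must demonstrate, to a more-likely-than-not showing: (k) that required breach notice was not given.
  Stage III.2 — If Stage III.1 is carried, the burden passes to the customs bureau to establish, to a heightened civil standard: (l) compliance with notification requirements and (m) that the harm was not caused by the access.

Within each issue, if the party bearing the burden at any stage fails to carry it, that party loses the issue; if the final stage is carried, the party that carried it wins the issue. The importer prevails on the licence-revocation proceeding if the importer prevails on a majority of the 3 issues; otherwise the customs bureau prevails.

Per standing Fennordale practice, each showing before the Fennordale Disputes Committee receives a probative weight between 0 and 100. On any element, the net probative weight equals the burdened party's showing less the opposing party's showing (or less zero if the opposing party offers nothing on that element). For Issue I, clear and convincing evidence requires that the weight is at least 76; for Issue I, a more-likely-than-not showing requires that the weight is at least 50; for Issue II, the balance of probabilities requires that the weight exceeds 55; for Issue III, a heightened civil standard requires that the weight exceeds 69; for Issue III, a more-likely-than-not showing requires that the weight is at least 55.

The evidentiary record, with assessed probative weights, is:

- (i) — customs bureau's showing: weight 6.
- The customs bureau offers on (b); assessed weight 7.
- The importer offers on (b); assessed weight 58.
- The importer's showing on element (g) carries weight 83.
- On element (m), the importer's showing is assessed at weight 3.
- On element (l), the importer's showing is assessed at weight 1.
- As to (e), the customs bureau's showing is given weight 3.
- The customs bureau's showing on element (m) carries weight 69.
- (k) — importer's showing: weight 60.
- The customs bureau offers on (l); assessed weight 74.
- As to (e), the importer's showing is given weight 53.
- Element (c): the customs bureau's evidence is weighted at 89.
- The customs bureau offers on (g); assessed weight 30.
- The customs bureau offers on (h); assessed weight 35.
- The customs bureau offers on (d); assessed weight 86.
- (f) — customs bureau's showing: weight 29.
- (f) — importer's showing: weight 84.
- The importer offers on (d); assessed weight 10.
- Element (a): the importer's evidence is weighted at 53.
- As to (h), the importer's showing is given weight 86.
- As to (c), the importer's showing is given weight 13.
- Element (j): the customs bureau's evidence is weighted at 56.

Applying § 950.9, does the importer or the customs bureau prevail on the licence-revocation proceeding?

importer

— Issue I —
Stage I.1 — burden on importer; standard: a more-likely-than-not showing (weight is at least 50).
    (a): 53 ≥ 50 [met]
    (b): 58 − 7 = 51 ≥ 50 [met]
  All elements met. The burden passes to the customs bureau.
Stage I.2 — burden on customs bureau; standard: clear and convincing evidence (weight is at least 76).
    (c): 89 − 13 = 76 ≥ 76 [met]
    (d): 86 − 10 = 76 ≥ 76 [met]
  The customs bureau carries Stage I.2; the importer now bears the burden.
Stage I.3 — burden on importer; standard: a more-likely-than-not showing (weight is at least 50).
    (e): 53 − 3 = 50 ≥ 50 [met]
    (f): 84 − 29 = 55 ≥ 50 [met]
  All elements met at the final stage.
With every stage satisfied, the importer prevails on this issue.
— Issue II —
Stage II.1 (importer, the balance of probabilities, weight exceeds 55): (g) net 83−30=53 ≤ 55 — fails; (h) net 86−35=51 ≤ 55 — fails.
  Not every element is met, so the importer fails to carry Stage II.1.
The analysis ends at Stage II.1; the customs bureau prevails on this issue.
— Issue III —
Stage III.1 (importer, a more-likely-than-not showing, weight is at least 55): (k) 60 ≥ 55 — meets.
  Stage III.1 carried; the burden shifts to the customs bureau.
Stage III.2 (customs bureau, a heightened civil standard, weight exceeds 69): (l) net 74−1=73 > 69 — meets; (m) net 69−3=66 ≤ 69 — fails.
  Stage III.2 not carried; the customs bureau fails its burden.
So the importer prevails on this issue.
Per-issue: Issue I → importer; Issue II → customs bureau; Issue III → importer. The importer must prevail on a majority of issues; overall, the importer prevails.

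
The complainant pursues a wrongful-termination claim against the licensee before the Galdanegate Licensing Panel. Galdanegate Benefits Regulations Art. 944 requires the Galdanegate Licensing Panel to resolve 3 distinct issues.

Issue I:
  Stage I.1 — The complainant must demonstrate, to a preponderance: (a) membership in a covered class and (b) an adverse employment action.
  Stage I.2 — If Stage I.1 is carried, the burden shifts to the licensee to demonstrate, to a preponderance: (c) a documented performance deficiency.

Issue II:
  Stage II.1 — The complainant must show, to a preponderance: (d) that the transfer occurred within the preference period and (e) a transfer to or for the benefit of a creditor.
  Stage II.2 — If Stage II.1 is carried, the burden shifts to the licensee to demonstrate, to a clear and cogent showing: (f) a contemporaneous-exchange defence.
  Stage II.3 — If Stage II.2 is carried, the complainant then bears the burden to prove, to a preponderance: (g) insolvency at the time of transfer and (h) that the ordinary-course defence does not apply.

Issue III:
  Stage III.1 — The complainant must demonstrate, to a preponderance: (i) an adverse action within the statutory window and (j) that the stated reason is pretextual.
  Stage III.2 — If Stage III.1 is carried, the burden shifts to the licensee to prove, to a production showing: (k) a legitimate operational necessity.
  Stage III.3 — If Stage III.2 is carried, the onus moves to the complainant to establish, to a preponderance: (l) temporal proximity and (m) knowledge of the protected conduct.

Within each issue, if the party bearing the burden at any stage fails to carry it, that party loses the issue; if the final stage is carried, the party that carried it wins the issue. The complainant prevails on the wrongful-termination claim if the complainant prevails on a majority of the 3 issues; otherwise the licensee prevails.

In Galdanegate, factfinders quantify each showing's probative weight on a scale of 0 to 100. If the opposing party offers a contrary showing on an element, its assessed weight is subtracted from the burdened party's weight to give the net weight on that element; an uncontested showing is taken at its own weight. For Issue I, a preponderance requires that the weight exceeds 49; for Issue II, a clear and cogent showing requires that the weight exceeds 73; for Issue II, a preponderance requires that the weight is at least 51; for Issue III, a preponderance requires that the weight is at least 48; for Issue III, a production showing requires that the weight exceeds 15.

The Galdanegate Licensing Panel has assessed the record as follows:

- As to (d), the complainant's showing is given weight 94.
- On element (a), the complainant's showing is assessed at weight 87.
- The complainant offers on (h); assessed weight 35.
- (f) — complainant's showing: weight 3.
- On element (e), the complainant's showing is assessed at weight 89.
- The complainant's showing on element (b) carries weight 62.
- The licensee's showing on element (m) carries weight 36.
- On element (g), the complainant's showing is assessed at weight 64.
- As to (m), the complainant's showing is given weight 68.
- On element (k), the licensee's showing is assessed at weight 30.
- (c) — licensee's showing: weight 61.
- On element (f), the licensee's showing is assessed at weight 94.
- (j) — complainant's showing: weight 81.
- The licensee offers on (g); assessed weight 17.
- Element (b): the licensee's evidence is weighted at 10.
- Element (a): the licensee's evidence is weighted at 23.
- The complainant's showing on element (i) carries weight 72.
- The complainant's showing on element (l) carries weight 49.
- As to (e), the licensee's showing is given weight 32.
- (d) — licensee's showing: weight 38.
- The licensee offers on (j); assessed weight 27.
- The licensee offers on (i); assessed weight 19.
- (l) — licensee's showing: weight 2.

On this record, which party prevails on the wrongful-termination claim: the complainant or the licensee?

licensee

— Issue I —
Stage I.1 (complainant, a preponderance, weight exceeds 49): (a) net 87−23=64 > 49 — meets; (b) net 62−10=52 > 49 — meets.
  Stage I.1 is satisfied; the onus moves to the licensee.
Stage I.2 (licensee, a preponderance, weight exceeds 49): (c) 61 > 49 — meets.
  Stage I.2 carried; the final stage is satisfied.
Every stage carried; the licensee prevails on this issue.
— Issue II —
Stage II.1 — burden on complainant; standard: a preponderance (weight is at least 51).
    (d): 94 − 38 = 56 ≥ 51 [met]
    (e): 89 − 32 = 57 ≥ 51 [met]
  The complainant carries Stage II.1; the licensee now bears the burden.
Stage II.2 — burden on licensee; standard: a clear and cogent showing (weight exceeds 73).
    (f): 94 − 3 = 91 > 73 [met]
  The licensee carries Stage II.2; the complainant now bears the burden.
Stage II.3 — burden on complainant; standard: a preponderance (weight is at least 51).
    (g): 64 − 17 = 47 < 51 [not met]
    (h): 35 < 51 [not met]
  The complainant does not carry Stage II.3.
The licensee prevails on this issue.
— Issue III —
Stage III.1 — burden on complainant; standard: a preponderance (weight is at least 48).
    (i): 72 − 19 = 53 ≥ 48 [met]
    (j): 81 − 27 = 54 ≥ 48 [met]
  Stage III.1 carried; the burden shifts to the licensee.
Stage III.2 — burden on licensee; standard: a production showing (weight exceeds 15).
    (k): 30 > 15 [met]
  The licensee carries Stage III.2; the complainant now bears the burden.
Stage III.3 — burden on complainant; standard: a preponderance (weight is at least 48).
    (l): 49 − 2 = 47 < 48 [not met]
    (m): 68 − 36 = 32 < 48 [not met]
  Not every element is met, so the complainant fails to carry Stage III.3.
The licensee prevails on this issue.
Per-issue: Issue I → licensee; Issue II → licensee; Issue III → licensee. The complainant must prevail on a majority of issues; overall, the licensee prevails.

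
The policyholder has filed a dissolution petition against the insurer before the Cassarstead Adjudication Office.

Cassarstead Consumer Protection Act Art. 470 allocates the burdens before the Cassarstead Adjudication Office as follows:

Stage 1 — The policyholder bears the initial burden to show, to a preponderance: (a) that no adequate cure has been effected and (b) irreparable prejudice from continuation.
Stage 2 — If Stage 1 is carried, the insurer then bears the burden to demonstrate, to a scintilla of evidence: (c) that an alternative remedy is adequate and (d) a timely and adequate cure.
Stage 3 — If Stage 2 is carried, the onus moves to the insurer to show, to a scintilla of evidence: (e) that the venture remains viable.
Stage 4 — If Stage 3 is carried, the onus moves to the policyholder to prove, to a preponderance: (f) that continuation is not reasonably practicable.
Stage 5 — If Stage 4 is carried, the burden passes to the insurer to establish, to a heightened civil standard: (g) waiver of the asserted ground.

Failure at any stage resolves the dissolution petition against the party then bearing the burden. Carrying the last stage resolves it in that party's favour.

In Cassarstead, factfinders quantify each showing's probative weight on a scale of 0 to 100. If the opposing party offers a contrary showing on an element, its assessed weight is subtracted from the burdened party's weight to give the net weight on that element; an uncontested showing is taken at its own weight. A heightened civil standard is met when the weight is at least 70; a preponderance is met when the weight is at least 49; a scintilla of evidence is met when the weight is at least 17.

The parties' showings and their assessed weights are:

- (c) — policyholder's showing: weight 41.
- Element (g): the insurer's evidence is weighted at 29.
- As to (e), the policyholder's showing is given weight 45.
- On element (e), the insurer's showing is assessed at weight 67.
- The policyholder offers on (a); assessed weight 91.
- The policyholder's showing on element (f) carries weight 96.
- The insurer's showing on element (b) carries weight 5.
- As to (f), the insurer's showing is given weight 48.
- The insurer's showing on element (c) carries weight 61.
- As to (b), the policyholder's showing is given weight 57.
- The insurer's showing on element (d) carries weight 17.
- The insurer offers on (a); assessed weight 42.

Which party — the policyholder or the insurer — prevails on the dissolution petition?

Stage 1 — burden on policyholder; standard: a preponderance (weight is at least 49).
    (a): 91 − 42 = 49 ≥ 49 [met]
    (b): 57 − 5 = 52 ≥ 49 [met]
  Stage 1 is satisfied; the onus moves to the insurer.
Stage 2 — burden on insurer; standard: a scintilla of evidence (weight is at least 17).
    (c): 61 − 41 = 20 ≥ 17 [met]
    (d): 17 ≥ 17 [met]
  Stage 2 is satisfied; the insurer continues to bear the burden.
Stage 3 — burden on insurer; standard: a scintilla of evidence (weight is at least 17).
    (e): 67 − 45 = 22 ≥ 17 [met]
  Stage 3 is satisfied; the onus moves to the policyholder.
Stage 4 — burden on policyholder; standard: a preponderance (weight is at least 49).
    (f): 96 − 48 = 48 < 49 [not met]
  Stage 4 not carried; the policyholder fails its burden.
The insurer prevails.

insurer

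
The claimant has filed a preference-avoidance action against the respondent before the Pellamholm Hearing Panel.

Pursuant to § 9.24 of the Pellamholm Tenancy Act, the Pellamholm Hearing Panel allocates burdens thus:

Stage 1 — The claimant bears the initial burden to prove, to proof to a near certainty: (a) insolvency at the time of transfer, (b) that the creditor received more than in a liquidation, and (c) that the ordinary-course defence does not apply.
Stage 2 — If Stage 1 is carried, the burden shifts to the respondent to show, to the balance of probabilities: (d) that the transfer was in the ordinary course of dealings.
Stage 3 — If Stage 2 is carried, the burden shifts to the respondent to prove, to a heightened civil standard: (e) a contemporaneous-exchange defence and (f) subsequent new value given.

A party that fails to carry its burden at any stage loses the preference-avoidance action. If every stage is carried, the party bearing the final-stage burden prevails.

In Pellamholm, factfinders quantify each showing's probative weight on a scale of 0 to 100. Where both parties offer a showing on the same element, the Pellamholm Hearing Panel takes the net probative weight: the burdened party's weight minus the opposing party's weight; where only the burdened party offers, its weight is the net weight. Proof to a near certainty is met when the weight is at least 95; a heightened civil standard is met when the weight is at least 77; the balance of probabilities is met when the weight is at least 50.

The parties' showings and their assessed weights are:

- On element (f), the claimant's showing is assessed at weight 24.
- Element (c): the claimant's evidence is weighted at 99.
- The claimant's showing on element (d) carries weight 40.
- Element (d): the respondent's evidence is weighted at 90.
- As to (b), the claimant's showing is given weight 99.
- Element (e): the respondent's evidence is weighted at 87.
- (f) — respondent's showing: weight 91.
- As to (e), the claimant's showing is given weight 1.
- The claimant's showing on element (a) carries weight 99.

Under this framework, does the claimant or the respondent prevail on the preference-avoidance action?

claimant

Stage 1 (claimant, proof to a near certainty, weight is at least 95): (a) 99 ≥ 95 — meets; (b) 99 ≥ 95 — meets; (c) 99 ≥ 95 — meets.
  Stage 1 carried; the burden shifts to the respondent.
Stage 2 (respondent, the balance of probabilities, weight is at least 50): (d) net 90−40=50 ≥ 50 — meets.
  Stage 2 carried; the burden remains with the respondent.
Stage 3 (respondent, a heightened civil standard, weight is at least 77): (e) net 87−1=86 ≥ 77 — meets; (f) net 91−24=67 < 77 — fails.
  Not every element is met, so the respondent fails to carry Stage 3.
The claimant prevails.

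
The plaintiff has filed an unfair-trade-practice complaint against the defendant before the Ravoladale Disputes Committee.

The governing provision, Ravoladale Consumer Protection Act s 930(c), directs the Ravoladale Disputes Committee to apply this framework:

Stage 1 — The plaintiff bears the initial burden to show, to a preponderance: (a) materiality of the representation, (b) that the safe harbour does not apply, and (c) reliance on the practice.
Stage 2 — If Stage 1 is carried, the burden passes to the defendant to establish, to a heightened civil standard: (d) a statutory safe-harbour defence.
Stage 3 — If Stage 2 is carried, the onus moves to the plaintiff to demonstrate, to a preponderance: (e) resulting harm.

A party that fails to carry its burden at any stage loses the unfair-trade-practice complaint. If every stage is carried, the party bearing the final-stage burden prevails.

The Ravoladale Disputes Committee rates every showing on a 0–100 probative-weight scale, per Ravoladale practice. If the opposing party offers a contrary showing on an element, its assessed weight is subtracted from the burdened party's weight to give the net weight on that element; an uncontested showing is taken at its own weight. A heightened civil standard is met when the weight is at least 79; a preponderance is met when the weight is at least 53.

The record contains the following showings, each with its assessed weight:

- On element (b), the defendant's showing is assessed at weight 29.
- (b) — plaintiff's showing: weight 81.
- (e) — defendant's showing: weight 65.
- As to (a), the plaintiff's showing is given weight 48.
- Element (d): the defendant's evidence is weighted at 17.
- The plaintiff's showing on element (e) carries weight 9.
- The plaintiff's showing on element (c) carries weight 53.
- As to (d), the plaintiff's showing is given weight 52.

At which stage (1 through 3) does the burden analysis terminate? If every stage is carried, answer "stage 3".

Stage 1 — burden on plaintiff; standard: a preponderance (weight is at least 53).
    (a): 48 < 53 [not met]
    (b): 81 − 29 = 52 < 53 [not met]
    (c): 53 ≥ 53 [met]
  Not every element is met, so the plaintiff fails to carry Stage 1.
The defendant prevails.

stage 1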